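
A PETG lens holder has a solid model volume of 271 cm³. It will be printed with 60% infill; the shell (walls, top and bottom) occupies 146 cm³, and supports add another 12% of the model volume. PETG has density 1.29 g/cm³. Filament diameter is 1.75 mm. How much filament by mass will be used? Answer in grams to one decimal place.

327.0 g

Volume inside the shell: 271 − 146 → 125 cm³.
Infill deposited = 0.60 × 125, so 75 cm³.
Support = 0.12 × 271 = 32.52 cm³.
Total printed volume: 146 + 75 + 32.52 → 253.52 cm³.
Mass = 253.52 × 1.29 = 327.0408 g.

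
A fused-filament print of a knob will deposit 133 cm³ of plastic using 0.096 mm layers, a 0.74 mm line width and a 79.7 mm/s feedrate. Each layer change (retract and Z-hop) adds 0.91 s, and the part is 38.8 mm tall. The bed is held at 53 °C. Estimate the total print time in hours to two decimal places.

6.63 hours

Line area: 0.096 × 0.74 → 0.07104 mm².
Total extruded path = 133000/0.07104 = 1872184.7 mm.
Print-move time = 1872184.7 / 79.7 = 23490.4 s.
Layers = ⌈38.8/0.096⌉ = 405.
Layer-change overhead = 405 × 0.91, so 368.55 s.
Total = 23490.4 + 368.55 = 23858.95 s = 6.63 hours.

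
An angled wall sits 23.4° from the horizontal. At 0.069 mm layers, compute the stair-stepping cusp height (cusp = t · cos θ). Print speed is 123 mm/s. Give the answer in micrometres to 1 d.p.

Cusp = layer height × cos(23.4°) = 0.069 × 0.9178 = 0.063328 mm = 63.3 μm.

63.3 μm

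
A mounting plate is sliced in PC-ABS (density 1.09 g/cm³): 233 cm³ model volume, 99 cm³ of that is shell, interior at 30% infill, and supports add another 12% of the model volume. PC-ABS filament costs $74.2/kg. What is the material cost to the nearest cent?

$13.52

Infill region = 233 − 99, so 134 cm³.
Infill deposited = 0.30 × 134 = 40.2 cm³.
Support: 0.12 × 233 → 27.96 cm³.
Total extruded = 99 + 40.2 + 27.96 = 167.16 cm³.
Mass = 167.16 × 1.09, so 182.2044 g.
Cost = 182.2044 g / 1000 × $74.2/kg = $13.52.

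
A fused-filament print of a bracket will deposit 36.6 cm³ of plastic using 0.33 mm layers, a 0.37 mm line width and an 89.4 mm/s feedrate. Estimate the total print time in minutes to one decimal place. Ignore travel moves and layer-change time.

Bead cross-section = 0.33 × 0.37, so 0.1221 mm².
Total extruded path = 36600/0.1221 = 299754.3 mm.
Extrusion time = 299754.3 / 89.4 = 3353 s.
In the requested units: 3353 s = 55.9 minutes.

55.9 minutes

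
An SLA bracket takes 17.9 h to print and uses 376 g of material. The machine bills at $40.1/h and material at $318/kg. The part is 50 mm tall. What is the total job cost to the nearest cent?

Machine cost = 40.1 × 17.9 = $717.79.
Material cost = 318 × 376/1000, so $119.568.
Job cost: 717.79 + 119.568 = 837.358 ≈ $837.36.

$837.36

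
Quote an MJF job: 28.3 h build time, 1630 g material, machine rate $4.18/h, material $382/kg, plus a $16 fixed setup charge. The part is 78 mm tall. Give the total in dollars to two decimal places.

Time charge = 4.18 × 28.3 = $118.294.
Feedstock cost = 382 × 1630/1000, so $622.66.
Adding setup: 118.294 + 622.66 + 16 → 756.954 ≈ $756.95.

$756.95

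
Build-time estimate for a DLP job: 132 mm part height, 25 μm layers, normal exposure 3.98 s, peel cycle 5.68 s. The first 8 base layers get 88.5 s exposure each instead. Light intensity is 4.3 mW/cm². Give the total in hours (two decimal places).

Number of layers: 132 / 0.025 → 5280 (rounded up).
Burn-in layers = 8 × (88.5 + 5.68), so 753.44 s.
Regular layers = 5272 × (3.98 + 5.68), so 50927.52 s.
Total = 753.44 + 50927.52 = 51680.96 s = 14.36 hours.

14.36 hours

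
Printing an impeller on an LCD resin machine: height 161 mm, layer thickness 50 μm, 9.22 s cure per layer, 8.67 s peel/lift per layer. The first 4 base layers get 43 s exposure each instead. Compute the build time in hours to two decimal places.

Layers = ⌈161/0.05⌉ = 3220.
Bottom layers = 4 × (43 + 8.67) = 206.68 s.
Remaining layers = 3216 × (9.22 + 8.67) = 57534.24 s.
Sum: 206.68 + 57534.24 = 57740.92 s → 16.04 hours.

16.04 hours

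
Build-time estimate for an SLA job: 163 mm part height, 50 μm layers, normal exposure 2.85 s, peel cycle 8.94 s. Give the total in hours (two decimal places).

10.68 hours

Layers = ⌈163/0.05⌉ = 3260.
Cycle time: 2.85 + 8.94 → 11.79 s.
Total = 3260 × 11.79 = 38435.4 s = 10.68 hours.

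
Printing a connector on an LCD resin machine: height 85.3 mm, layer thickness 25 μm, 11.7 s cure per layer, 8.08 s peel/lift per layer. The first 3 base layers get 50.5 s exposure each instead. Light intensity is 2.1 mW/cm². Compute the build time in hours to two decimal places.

Layer count = ceil(85.3 / 0.025) = 3412.
Burn-in layers = 3 × (50.5 + 8.08), so 175.74 s.
Regular layers: 3409 × (11.7 + 8.08) → 67430.02 s.
Sum: 175.74 + 67430.02 = 67605.76 s → 18.78 hours.

18.78 hours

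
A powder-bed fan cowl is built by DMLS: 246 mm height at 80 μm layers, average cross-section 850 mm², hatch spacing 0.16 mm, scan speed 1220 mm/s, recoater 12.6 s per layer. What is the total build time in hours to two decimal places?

14.48 hours

Layer count = ceil(246 / 0.08) = 3075.
Scan path per layer = 850 / 0.16 = 5312.5 mm.
Scan time per layer = 5312.5 / 1220 = 4.3545 s.
Layer cycle = 4.3545 + 12.6 = 16.9545 s.
Total: 3075 × 16.9545 s = 52135.0875 s → 14.48 hours.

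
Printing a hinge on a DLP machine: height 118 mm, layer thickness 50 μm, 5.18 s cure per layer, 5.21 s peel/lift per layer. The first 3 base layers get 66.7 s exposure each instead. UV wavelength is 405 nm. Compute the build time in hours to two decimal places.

Layer count = ceil(118 / 0.05) = 2360.
Burn-in layers = 3 × (66.7 + 5.21), so 215.73 s.
Regular layers = 2357 × (5.18 + 5.21), so 24489.23 s.
Total = 215.73 + 24489.23 = 24704.96 s = 6.86 hours.

6.86 hours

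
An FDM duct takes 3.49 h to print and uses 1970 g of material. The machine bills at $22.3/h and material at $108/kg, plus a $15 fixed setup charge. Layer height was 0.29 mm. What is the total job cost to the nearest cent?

Machine cost = 22.3 × 3.49 = $77.827.
Material cost = 108 × 1970/1000 = $212.76.
Total = 77.827 + 212.76 + 15 = 305.587 ≈ $305.59.

$305.59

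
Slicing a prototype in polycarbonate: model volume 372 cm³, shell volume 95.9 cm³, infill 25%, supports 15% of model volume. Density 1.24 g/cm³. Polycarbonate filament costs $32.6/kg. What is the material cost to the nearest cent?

Infill region = 372 − 95.9 = 276.1 cm³.
Deposited infill: 0.25 × 276.1 → 69.025 cm³.
Support = 0.15 × 372, so 55.8 cm³.
Total extruded = 95.9 + 69.025 + 55.8, so 220.725 cm³.
Mass: 220.725 × 1.24 → 273.699 g.
At $32.6/kg: 273.699/1000 × 32.6 = $8.92.

$8.92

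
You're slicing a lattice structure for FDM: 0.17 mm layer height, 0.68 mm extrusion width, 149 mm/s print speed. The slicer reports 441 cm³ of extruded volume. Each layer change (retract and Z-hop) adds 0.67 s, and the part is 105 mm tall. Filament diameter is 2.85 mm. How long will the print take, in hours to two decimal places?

7.23 hours

Bead cross-section: 0.17 × 0.68 → 0.1156 mm².
Path length: 441000 mm³ / 0.1156 mm² → 3814878.9 mm.
Time extruding = 3814878.9 / 149, so 25603.2 s.
Number of layers: 105 / 0.17 → 618 (rounded up).
Non-print overhead: 618 × 0.67 → 414.06 s.
Total = 25603.2 + 414.06 = 26017.26 s = 7.23 hours.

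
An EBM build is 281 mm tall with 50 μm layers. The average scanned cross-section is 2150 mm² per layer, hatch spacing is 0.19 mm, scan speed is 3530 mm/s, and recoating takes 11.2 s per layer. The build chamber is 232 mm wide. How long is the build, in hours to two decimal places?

22.49 hours

Layer count = ceil(281 / 0.05) = 5620.
Per-layer scan distance = 2150 / 0.19, so 11315.8 mm.
Scan time per layer = 11315.8 / 3530, so 3.2056 s.
Per-layer time: 3.2056 + 11.2 → 14.4056 s.
Build time = 5620 × 14.4056 = 80959.472 s = 22.49 hours.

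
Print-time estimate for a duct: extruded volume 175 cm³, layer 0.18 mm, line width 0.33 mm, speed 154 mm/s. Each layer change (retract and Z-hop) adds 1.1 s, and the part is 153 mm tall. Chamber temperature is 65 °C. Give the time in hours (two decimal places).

5.57 hours

Extrusion cross-section = 0.18 × 0.33 = 0.0594 mm².
Toolpath length = 175 cm³ / 0.0594 mm² = 175000 / 0.0594 = 2946127.9 mm.
Print-move time = 2946127.9 / 154, so 19130.7 s.
Number of layers: 153 / 0.18 → 850 (rounded up).
Layer-change overhead = 850 × 1.1 = 935 s.
Altogether 19130.7 + 935 = 20065.7 s, i.e. 5.57 hours.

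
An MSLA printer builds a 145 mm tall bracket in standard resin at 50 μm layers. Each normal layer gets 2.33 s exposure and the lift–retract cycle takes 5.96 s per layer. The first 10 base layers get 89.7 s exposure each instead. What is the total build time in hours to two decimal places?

Layers = ⌈145/0.05⌉ = 2900.
Burn-in layers: 10 × (89.7 + 5.96) → 956.6 s.
Normal layers = 2890 × (2.33 + 5.96), so 23958.1 s.
Sum: 956.6 + 23958.1 = 24914.7 s → 6.92 hours.

6.92 hours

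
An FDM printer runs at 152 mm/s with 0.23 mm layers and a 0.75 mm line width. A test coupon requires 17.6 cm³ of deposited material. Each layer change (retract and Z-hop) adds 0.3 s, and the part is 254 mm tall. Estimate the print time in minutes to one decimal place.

16.7 minutes

Extrusion cross-section: 0.23 × 0.75 → 0.1725 mm².
Path length: 17600 mm³ / 0.1725 mm² → 102029 mm.
Time extruding = 102029 / 152 = 671.2 s.
Layers = ⌈254/0.23⌉ = 1105.
Layer-change overhead = 1105 × 0.3 = 331.5 s.
Altogether 671.2 + 331.5 = 1002.7 s, i.e. 16.7 minutes.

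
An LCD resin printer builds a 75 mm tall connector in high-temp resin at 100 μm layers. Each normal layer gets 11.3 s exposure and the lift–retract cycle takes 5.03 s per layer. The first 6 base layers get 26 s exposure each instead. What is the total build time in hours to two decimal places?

3.43 hours

Layers = ⌈75/0.1⌉ = 750.
Base layers = 6 × (26 + 5.03), so 186.18 s.
Regular layers = 744 × (11.3 + 5.03) = 12149.52 s.
Sum: 186.18 + 12149.52 = 12335.7 s → 3.43 hours.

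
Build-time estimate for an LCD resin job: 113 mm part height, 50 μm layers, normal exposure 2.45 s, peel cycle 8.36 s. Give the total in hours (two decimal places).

6.79 hours

Layer count = ceil(113 / 0.05) = 2260.
Each layer takes: 2.45 + 8.36 → 10.81 s.
Total = 2260 × 10.81 = 24430.6 s = 6.79 hours.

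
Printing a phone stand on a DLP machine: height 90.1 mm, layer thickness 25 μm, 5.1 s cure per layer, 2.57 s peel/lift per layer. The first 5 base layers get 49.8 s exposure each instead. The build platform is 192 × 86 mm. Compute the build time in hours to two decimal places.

7.74 hours

Layer count = ceil(90.1 / 0.025) = 3604.
Burn-in layers = 5 × (49.8 + 2.57), so 261.85 s.
Remaining layers: 3599 × (5.1 + 2.57) → 27604.33 s.
Total = 261.85 + 27604.33 = 27866.18 s = 7.74 hours.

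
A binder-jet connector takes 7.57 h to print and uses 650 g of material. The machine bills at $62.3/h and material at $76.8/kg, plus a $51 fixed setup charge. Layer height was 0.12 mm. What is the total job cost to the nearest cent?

$572.53

Machine-time cost = 62.3 × 7.57 = $471.611.
Feedstock cost: 76.8 × 650/1000 → $49.92.
Adding setup: 471.611 + 49.92 + 51 → 572.531 ≈ $572.53.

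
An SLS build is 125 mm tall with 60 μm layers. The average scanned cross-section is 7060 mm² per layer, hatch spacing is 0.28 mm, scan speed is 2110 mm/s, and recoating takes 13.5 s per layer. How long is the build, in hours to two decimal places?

14.73 hours

Layer count = ceil(125 / 0.06) = 2084.
Scan path per layer: 7060 / 0.28 → 25214.3 mm.
Scan time per layer = 25214.3 / 2110 = 11.9499 s.
Per-layer time = 11.9499 + 13.5 = 25.4499 s.
2084 layers × 25.4499 s/layer = 53037.5916 s, i.e. 14.73 hours.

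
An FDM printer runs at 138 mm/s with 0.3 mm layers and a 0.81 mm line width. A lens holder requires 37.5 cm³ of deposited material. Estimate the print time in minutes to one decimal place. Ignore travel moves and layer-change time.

18.6 minutes

Line area: 0.3 × 0.81 → 0.243 mm².
Path length: 37500 mm³ / 0.243 mm² → 154321 mm.
Extrusion time = 154321 / 138, so 1118.3 s.
1118.3 s = 18.6 minutes.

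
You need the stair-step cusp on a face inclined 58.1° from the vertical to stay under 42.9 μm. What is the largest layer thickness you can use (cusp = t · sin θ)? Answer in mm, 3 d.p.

Layer height = cusp / sin(58.1°) = 0.0429 / 0.8490 = 0.051 mm.

0.051 mm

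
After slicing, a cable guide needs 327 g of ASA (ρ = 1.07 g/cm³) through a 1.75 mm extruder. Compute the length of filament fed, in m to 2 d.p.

Extruded volume: 327/1.07 = 305.6075 cm³ (305607.5 mm³).
A = π r² = π × 0.875² = 2.4053 mm².
Length = 305607.5 / 2.4053 = 127055.88 mm = 127.06 m.

127.06 m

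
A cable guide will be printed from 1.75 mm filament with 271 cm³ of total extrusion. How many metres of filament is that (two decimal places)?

112.67 m

Filament cross-section = π × (1.75/2)² = 2.4053 mm².
Length = 271 cm³ / 2.4053 mm² = 271000 / 2.4053 = 112667.86 mm = 112.67 m.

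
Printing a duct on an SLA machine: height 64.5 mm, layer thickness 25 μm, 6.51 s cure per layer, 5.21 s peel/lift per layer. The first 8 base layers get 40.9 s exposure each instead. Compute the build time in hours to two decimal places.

Layer count = ceil(64.5 / 0.025) = 2580.
Bottom layers = 8 × (40.9 + 5.21) = 368.88 s.
Regular layers = 2572 × (6.51 + 5.21), so 30143.84 s.
Total = 368.88 + 30143.84 = 30512.72 s = 8.48 hours.

8.48 hours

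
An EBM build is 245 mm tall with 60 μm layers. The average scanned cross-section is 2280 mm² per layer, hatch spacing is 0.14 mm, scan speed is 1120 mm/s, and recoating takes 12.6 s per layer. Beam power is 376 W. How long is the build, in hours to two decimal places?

30.79 hours

Number of layers: 245 / 0.06 → 4084 (rounded up).
Scan path per layer = 2280 / 0.14 = 16285.7 mm.
Beam time per layer = 16285.7 / 1120, so 14.5408 s.
Per-layer time = 14.5408 + 12.6, so 27.1408 s.
Total: 4084 × 27.1408 s = 110843.0272 s → 30.79 hours.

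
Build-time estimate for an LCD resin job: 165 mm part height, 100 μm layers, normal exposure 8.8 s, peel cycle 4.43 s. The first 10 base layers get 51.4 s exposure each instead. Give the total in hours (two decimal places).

Layers = ⌈165/0.1⌉ = 1650.
Bottom layers = 10 × (51.4 + 4.43) = 558.3 s.
Regular layers = 1640 × (8.8 + 4.43) = 21697.2 s.
Sum: 558.3 + 21697.2 = 22255.5 s → 6.18 hours.

6.18 hours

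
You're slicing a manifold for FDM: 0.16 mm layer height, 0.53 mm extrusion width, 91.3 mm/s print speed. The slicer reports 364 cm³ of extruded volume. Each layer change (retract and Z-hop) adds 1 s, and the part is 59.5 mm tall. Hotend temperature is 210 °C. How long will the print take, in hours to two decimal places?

13.16 hours

Extrusion cross-section = 0.16 × 0.53 = 0.0848 mm².
Path length: 364000 mm³ / 0.0848 mm² → 4292452.8 mm.
Print-move time = 4292452.8 / 91.3, so 47014.8 s.
Number of layers: 59.5 / 0.16 → 372 (rounded up).
Non-print overhead = 372 × 1 = 372 s.
Altogether 47014.8 + 372 = 47386.8 s, i.e. 13.16 hours.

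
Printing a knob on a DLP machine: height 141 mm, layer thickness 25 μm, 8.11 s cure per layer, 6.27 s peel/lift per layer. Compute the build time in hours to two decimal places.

Number of layers: 141 / 0.025 → 5640 (rounded up).
Each layer takes: 8.11 + 6.27 → 14.38 s.
Total = 5640 × 14.38 = 81103.2 s = 22.53 hours.

22.53 hours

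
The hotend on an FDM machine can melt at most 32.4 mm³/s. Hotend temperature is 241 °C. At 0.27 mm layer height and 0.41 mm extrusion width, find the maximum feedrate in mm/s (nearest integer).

293 mm/s

Extrusion cross-section = 0.27 × 0.41, so 0.1107 mm².
Max speed = 32.4 / 0.1107 = 292.68 ≈ 293 mm/s.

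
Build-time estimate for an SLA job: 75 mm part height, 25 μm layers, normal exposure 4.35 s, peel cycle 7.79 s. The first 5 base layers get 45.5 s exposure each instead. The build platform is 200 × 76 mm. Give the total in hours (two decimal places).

10.17 hours

Layers = ⌈75/0.025⌉ = 3000.
Base layers: 5 × (45.5 + 7.79) → 266.45 s.
Remaining layers = 2995 × (4.35 + 7.79), so 36359.3 s.
Sum: 266.45 + 36359.3 = 36625.75 s → 10.17 hours.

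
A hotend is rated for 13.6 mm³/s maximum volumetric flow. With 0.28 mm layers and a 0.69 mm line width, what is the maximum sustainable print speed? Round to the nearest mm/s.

Extrusion cross-section = 0.28 × 0.69 = 0.1932 mm².
v_max = Q/A = 13.6/0.1932 = 70.39 mm/s → 70 mm/s.

70 mm/s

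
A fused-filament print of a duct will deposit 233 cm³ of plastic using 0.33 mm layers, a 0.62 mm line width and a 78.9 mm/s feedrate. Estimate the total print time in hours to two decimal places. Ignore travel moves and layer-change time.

Line area: 0.33 × 0.62 → 0.2046 mm².
Path length: 233000 mm³ / 0.2046 mm² → 1138807.4 mm.
Time extruding = 1138807.4 / 78.9 = 14433.6 s.
Converting: 14433.6 s = 4.01 hours.

4.01 hours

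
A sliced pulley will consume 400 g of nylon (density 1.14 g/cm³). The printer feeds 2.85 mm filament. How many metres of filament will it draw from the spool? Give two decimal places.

Volume = 400 g / 1.14 g·cm⁻³ = 350.8772 cm³ = 350877.2 mm³.
Cross-section of 2.85 mm filament: π·(2.85/2)² = 6.3794 mm².
L = V/A = 350877.2/6.3794 = 55001.6 mm → 55.00 m.

55.00 m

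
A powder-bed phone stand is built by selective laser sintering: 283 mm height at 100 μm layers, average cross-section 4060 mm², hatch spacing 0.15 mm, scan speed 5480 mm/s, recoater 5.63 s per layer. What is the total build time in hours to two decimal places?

8.31 hours

Number of layers: 283 / 0.1 → 2830 (rounded up).
Scan path per layer: 4060 / 0.15 → 27066.7 mm.
Per-layer scan time = 27066.7 / 5480 = 4.9392 s.
Layer cycle = 4.9392 + 5.63 = 10.5692 s.
Build time = 2830 × 10.5692 = 29910.836 s = 8.31 hours.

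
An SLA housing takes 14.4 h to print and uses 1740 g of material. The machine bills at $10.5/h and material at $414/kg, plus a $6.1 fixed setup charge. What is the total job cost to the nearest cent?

$877.66

Machine-time cost = 10.5 × 14.4 = $151.20.
Material charge = 414 × 1740/1000, so $720.36.
Total = 151.20 + 720.36 + 6.1 = $877.66.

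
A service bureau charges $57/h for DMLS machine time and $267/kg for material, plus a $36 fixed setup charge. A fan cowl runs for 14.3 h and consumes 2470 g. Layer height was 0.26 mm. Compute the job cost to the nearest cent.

Time charge = 57 × 14.3 = $815.10.
Feedstock cost: 267 × 2470/1000 → $659.49.
Adding setup: 815.10 + 659.49 + 36 → $1510.59.

$1510.59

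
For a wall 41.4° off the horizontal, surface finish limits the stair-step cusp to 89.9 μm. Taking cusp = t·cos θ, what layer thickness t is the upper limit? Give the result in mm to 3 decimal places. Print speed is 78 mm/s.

t = h_c / cos θ = 0.0899 / 0.7501 = 0.120 mm.

0.120 mm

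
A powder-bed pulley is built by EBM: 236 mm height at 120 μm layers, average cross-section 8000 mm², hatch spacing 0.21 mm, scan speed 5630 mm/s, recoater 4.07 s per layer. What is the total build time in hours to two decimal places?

5.92 hours

Number of layers: 236 / 0.12 → 1967 (rounded up).
Scan path per layer = 8000 / 0.21, so 38095.2 mm.
Per-layer scan time = 38095.2 / 5630, so 6.7665 s.
Time per layer = 6.7665 + 4.07, so 10.8365 s.
Total: 1967 × 10.8365 s = 21315.3955 s → 5.92 hours.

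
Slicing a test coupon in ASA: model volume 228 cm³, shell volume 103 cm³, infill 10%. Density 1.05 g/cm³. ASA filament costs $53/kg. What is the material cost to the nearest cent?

$6.43

Volume inside the shell: 228 − 103 → 125 cm³.
Infill volume = 0.10 × 125 = 12.5 cm³.
Total printed volume = 103 + 12.5 = 115.5 cm³.
Mass = 115.5 × 1.05, so 121.275 g.
At $53/kg: 121.275/1000 × 53 = $6.43.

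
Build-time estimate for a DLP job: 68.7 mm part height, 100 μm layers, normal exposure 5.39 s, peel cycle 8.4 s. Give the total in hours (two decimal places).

2.63 hours

Layers = ⌈68.7/0.1⌉ = 687.
Per-layer time = 5.39 + 8.4 = 13.79 s.
Total = 687 × 13.79 = 9473.73 s = 2.63 hours.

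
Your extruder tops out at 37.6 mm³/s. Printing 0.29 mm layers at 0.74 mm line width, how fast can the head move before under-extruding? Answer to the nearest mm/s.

Bead cross-section: 0.29 × 0.74 → 0.2146 mm².
Max speed = 37.6 / 0.2146 = 175.21 ≈ 175 mm/s.

175 mm/s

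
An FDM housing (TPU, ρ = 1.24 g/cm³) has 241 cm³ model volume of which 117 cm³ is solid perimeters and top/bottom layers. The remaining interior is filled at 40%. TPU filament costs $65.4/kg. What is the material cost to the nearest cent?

Interior volume = 241 − 117, so 124 cm³.
Infill deposited: 0.40 × 124 → 49.6 cm³.
Deposited volume: 117 + 49.6 → 166.6 cm³.
Mass = 166.6 × 1.24 = 206.584 g.
Cost = 206.584 g / 1000 × $65.4/kg = $13.51.

$13.51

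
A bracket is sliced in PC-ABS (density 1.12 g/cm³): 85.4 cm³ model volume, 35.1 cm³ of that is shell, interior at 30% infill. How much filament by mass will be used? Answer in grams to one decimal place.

Infill region: 85.4 − 35.1 → 50.3 cm³.
Infill deposited = 0.30 × 50.3, so 15.09 cm³.
Total printed volume = 35.1 + 15.09 = 50.19 cm³.
Mass: 50.19 × 1.12 → 56.2128 g.

56.2 g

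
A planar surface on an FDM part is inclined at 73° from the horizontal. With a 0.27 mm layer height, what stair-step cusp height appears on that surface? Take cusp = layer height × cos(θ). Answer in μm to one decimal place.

cos(73°) = 0.2924, so cusp = 0.27 × 0.2924 = 0.078948 mm → 78.9 μm.

78.9 μm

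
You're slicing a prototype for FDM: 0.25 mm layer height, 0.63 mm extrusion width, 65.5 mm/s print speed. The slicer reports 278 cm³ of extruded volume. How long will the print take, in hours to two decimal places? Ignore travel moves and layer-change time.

7.49 hours

Extrusion cross-section: 0.25 × 0.63 → 0.1575 mm².
Toolpath length = 278 cm³ / 0.1575 mm² = 278000 / 0.1575 = 1765079.4 mm.
Extrusion time = 1765079.4 / 65.5 = 26947.8 s.
Converting: 26947.8 s = 7.49 hours.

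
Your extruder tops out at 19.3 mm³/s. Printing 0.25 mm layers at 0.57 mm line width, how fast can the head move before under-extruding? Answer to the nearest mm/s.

135 mm/s

Bead cross-section = 0.25 × 0.57 = 0.1425 mm².
v_max = Q/A = 19.3/0.1425 = 135.44 mm/s → 135 mm/s.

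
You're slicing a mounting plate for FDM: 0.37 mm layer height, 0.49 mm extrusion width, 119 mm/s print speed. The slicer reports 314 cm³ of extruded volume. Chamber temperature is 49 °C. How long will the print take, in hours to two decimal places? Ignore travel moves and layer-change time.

Line area = 0.37 × 0.49 = 0.1813 mm².
Path length: 314000 mm³ / 0.1813 mm² → 1731936 mm.
Time extruding: 1731936 / 119 → 14554.1 s.
That's 14554.1 s → 4.04 hours.

4.04 hours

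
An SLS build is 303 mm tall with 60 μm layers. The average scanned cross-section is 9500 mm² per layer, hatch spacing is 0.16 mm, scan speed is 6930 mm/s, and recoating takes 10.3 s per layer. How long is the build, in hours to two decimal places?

26.47 hours

Layers = ⌈303/0.06⌉ = 5050.
Scan path per layer: 9500 / 0.16 → 59375 mm.
Scan time per layer: 59375 / 6930 → 8.5678 s.
Per-layer time = 8.5678 + 10.3 = 18.8678 s.
Total: 5050 × 18.8678 s = 95282.39 s → 26.47 hours.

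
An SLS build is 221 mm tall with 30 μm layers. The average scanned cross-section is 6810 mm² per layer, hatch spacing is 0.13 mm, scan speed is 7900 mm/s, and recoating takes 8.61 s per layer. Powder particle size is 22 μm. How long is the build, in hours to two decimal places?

Number of layers: 221 / 0.03 → 7367 (rounded up).
Hatch length per layer = 6810 / 0.13 = 52384.6 mm.
Scan time per layer = 52384.6 / 7900, so 6.631 s.
Layer cycle: 6.631 + 8.61 → 15.241 s.
7367 layers × 15.241 s/layer = 112280.447 s, i.e. 31.19 hours.

31.19 hours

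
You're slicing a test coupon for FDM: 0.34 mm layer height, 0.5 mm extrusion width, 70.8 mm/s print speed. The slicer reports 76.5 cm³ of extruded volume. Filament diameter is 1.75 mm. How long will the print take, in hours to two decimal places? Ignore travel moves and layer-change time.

Extrusion cross-section = 0.34 × 0.5, so 0.17 mm².
Total extruded path = 76500/0.17 = 450000 mm.
Time extruding = 450000 / 70.8 = 6355.9 s.
Converting: 6355.9 s = 1.77 hours.

1.77 hours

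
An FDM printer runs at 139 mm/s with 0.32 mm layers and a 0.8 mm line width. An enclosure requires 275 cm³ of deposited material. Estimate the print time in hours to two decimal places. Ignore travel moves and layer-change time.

2.15 hours

Line area = 0.32 × 0.8 = 0.256 mm².
Total extruded path = 275000/0.256 = 1074218.8 mm.
Print-move time = 1074218.8 / 139, so 7728.2 s.
In the requested units: 7728.2 s = 2.15 hours.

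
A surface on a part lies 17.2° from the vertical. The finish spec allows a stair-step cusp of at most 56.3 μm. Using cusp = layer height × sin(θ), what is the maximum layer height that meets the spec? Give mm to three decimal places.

sin(17.2°) = 0.2957; t_max = 0.0563/0.2957 = 0.190 mm.

0.190 mm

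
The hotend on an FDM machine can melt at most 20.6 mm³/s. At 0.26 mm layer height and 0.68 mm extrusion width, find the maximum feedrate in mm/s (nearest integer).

117 mm/s

Extrusion cross-section: 0.26 × 0.68 → 0.1768 mm².
Max speed = 20.6 / 0.1768 = 116.52 ≈ 117 mm/s.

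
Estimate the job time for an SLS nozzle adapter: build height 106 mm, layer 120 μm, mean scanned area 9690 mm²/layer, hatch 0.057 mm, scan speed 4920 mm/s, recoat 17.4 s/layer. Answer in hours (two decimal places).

12.76 hours

Layers = ⌈106/0.12⌉ = 884.
Hatch length per layer = 9690 / 0.057, so 170000 mm.
Scan time per layer: 170000 / 4920 → 34.5528 s.
Layer cycle = 34.5528 + 17.4 = 51.9528 s.
Total: 884 × 51.9528 s = 45926.2752 s → 12.76 hours.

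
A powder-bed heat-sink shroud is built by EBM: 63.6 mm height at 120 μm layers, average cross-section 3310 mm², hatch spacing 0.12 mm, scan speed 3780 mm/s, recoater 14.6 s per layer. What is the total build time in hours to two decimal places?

Number of layers: 63.6 / 0.12 → 530 (rounded up).
Scan path per layer = 3310 / 0.12 = 27583.3 mm.
Per-layer scan time = 27583.3 / 3780 = 7.2972 s.
Per-layer time: 7.2972 + 14.6 → 21.8972 s.
Total: 530 × 21.8972 s = 11605.516 s → 3.22 hours.

3.22 hours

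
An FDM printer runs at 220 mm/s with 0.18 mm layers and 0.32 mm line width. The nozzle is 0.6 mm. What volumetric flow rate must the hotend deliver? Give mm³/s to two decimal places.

Extrusion cross-section = 0.18 × 0.32 = 0.0576 mm².
Volumetric flow = 220 × 0.0576 = 12.67 mm³/s.

12.67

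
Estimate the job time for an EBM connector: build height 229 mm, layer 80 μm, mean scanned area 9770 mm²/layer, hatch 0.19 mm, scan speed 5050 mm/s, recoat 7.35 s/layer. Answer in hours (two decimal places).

Number of layers: 229 / 0.08 → 2863 (rounded up).
Per-layer scan distance = 9770 / 0.19 = 51421.1 mm.
Per-layer scan time: 51421.1 / 5050 → 10.1824 s.
Layer cycle: 10.1824 + 7.35 → 17.5324 s.
Build time = 2863 × 17.5324 = 50195.2612 s = 13.94 hours.

13.94 hours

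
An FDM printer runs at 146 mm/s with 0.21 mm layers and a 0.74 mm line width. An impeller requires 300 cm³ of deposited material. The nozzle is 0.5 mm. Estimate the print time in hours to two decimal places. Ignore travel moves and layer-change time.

3.67 hours

Line area = 0.21 × 0.74 = 0.1554 mm².
Toolpath length = 300 cm³ / 0.1554 mm² = 300000 / 0.1554 = 1930501.9 mm.
Extrusion time: 1930501.9 / 146 → 13222.6 s.
In the requested units: 13222.6 s = 3.67 hours.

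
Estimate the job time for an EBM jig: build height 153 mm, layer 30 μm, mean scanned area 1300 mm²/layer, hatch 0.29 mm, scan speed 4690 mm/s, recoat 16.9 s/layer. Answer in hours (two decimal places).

Layer count = ceil(153 / 0.03) = 5100.
Hatch length per layer = 1300 / 0.29 = 4482.8 mm.
Beam time per layer = 4482.8 / 4690 = 0.9558 s.
Per-layer time = 0.9558 + 16.9 = 17.8558 s.
5100 layers × 17.8558 s/layer = 91064.58 s, i.e. 25.30 hours.

25.30 hours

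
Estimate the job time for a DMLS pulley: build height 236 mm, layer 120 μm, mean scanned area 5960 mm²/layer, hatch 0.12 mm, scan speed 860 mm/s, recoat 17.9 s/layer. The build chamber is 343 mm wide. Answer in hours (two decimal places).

Number of layers: 236 / 0.12 → 1967 (rounded up).
Per-layer scan distance = 5960 / 0.12 = 49666.7 mm.
Per-layer scan time = 49666.7 / 860, so 57.752 s.
Per-layer time = 57.752 + 17.9 = 75.652 s.
Build time = 1967 × 75.652 = 148807.484 s = 41.34 hours.

41.34 hours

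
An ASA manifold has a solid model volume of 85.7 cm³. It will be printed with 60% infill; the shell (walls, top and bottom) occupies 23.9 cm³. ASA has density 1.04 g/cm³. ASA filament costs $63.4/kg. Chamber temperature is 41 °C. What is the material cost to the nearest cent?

Interior volume = 85.7 − 23.9, so 61.8 cm³.
Deposited infill: 0.60 × 61.8 → 37.08 cm³.
Total printed volume: 23.9 + 37.08 → 60.98 cm³.
Mass: 60.98 × 1.04 → 63.4192 g.
Cost = 63.4192 g / 1000 × $63.4/kg = $4.02.

$4.02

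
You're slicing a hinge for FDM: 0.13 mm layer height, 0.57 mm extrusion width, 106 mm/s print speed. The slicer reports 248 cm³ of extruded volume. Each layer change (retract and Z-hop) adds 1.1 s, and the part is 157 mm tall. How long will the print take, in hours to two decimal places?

Bead cross-section = 0.13 × 0.57 = 0.0741 mm².
Toolpath length = 248 cm³ / 0.0741 mm² = 248000 / 0.0741 = 3346828.6 mm.
Print-move time = 3346828.6 / 106, so 31573.9 s.
Number of layers: 157 / 0.13 → 1208 (rounded up).
Z-hop total = 1208 × 1.1 = 1328.8 s.
Altogether 31573.9 + 1328.8 = 32902.7 s, i.e. 9.14 hours.

9.14 hours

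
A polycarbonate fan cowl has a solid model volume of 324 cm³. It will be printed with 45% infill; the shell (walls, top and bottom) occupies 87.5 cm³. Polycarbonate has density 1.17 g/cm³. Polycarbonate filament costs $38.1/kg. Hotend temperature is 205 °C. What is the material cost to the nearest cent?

Volume inside the shell = 324 − 87.5, so 236.5 cm³.
Deposited infill: 0.45 × 236.5 → 106.425 cm³.
Total printed volume = 87.5 + 106.425, so 193.925 cm³.
Mass: 193.925 × 1.17 → 226.89225 g.
At $38.1/kg: 226.89225/1000 × 38.1 = $8.64.

$8.64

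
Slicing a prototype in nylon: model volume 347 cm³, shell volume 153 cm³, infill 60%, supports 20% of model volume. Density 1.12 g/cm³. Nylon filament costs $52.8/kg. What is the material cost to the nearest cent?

Infill region = 347 − 153 = 194 cm³.
Infill volume = 0.60 × 194 = 116.4 cm³.
Support = 0.20 × 347 = 69.4 cm³.
Total extruded = 153 + 116.4 + 69.4, so 338.8 cm³.
Mass = 338.8 × 1.12, so 379.456 g.
At $52.8/kg: 379.456/1000 × 52.8 = $20.04.

$20.04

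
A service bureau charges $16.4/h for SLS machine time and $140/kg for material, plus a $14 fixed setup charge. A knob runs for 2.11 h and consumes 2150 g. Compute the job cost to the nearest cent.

$349.60

Machine-time cost: 16.4 × 2.11 → $34.604.
Material charge = 140 × 2150/1000 = $301.00.
Total = 34.604 + 301.00 + 14 = 349.604 ≈ $349.60.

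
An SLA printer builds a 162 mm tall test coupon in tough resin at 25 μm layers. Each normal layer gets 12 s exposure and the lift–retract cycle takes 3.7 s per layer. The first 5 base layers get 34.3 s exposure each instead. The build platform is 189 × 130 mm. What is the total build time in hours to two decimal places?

Number of layers: 162 / 0.025 → 6480 (rounded up).
Burn-in layers = 5 × (34.3 + 3.7), so 190 s.
Normal layers: 6475 × (12 + 3.7) → 101657.5 s.
Total = 190 + 101657.5 = 101847.5 s = 28.29 hours.

28.29 hours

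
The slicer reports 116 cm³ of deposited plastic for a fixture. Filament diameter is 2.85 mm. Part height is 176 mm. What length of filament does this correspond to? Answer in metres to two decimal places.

18.18 m

A = π r² = π × 1.425² = 6.3794 mm².
Length = 116 cm³ / 6.3794 mm² = 116000 / 6.3794 = 18183.53 mm = 18.18 m.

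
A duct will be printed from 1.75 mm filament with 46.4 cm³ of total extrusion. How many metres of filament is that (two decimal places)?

Filament cross-section = π × (1.75/2)² = 2.4053 mm².
Length = 46.4 cm³ / 2.4053 mm² = 46400 / 2.4053 = 19290.73 mm = 19.29 m.

19.29 m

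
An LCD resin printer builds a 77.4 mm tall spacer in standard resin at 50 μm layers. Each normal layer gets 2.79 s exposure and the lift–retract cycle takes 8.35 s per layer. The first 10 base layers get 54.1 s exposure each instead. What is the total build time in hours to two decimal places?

Number of layers: 77.4 / 0.05 → 1548 (rounded up).
Burn-in layers = 10 × (54.1 + 8.35) = 624.5 s.
Normal layers = 1538 × (2.79 + 8.35) = 17133.32 s.
Sum: 624.5 + 17133.32 = 17757.82 s → 4.93 hours.

4.93 hours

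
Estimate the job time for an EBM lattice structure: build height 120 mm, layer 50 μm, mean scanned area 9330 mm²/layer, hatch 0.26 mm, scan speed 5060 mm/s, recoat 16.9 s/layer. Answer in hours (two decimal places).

Layers = ⌈120/0.05⌉ = 2400.
Hatch length per layer: 9330 / 0.26 → 35884.6 mm.
Scan time per layer: 35884.6 / 5060 → 7.0918 s.
Layer cycle: 7.0918 + 16.9 → 23.9918 s.
Total: 2400 × 23.9918 s = 57580.32 s → 15.99 hours.

15.99 hours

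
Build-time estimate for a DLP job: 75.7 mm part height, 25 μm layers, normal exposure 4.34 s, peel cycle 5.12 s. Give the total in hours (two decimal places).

7.96 hours

Layers = ⌈75.7/0.025⌉ = 3028.
Each layer takes = 4.34 + 5.12 = 9.46 s.
Build time: 3028 × 9.46 s = 28644.88 s, i.e. 7.96 hours.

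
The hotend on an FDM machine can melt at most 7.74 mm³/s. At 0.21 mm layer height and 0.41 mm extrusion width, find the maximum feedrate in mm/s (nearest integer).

A: 0.21 × 0.41 → 0.0861 mm².
Max speed = 7.74 / 0.0861 = 89.90 ≈ 90 mm/s.

90 mm/s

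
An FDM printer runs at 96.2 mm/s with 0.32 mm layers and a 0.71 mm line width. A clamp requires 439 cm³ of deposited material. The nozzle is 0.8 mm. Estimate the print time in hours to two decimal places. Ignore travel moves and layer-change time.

5.58 hours

Extrusion cross-section = 0.32 × 0.71 = 0.2272 mm².
Toolpath length = 439 cm³ / 0.2272 mm² = 439000 / 0.2272 = 1932218.3 mm.
Print-move time: 1932218.3 / 96.2 → 20085.4 s.
20085.4 s = 5.58 hours.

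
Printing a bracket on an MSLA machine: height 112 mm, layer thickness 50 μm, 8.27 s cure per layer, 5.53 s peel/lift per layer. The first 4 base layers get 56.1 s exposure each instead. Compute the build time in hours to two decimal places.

Layer count = ceil(112 / 0.05) = 2240.
Base layers = 4 × (56.1 + 5.53) = 246.52 s.
Remaining layers = 2236 × (8.27 + 5.53) = 30856.8 s.
Total = 246.52 + 30856.8 = 31103.32 s = 8.64 hours.

8.64 hours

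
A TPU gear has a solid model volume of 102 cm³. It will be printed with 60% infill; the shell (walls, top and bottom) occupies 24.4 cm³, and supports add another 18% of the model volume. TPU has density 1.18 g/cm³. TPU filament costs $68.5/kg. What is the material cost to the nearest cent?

Infill region = 102 − 24.4 = 77.6 cm³.
Deposited infill: 0.60 × 77.6 → 46.56 cm³.
Support = 0.18 × 102 = 18.36 cm³.
Deposited volume: 24.4 + 46.56 + 18.36 → 89.32 cm³.
Mass: 89.32 × 1.18 → 105.3976 g.
Cost = 105.3976 g / 1000 × $68.5/kg = $7.22.

$7.22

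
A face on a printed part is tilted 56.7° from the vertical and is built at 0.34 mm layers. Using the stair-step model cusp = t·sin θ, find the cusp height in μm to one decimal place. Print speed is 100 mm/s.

284.2 μm

sin(56.7°) = 0.8358, so cusp = 0.34 × 0.8358 = 0.284172 mm → 284.2 μm.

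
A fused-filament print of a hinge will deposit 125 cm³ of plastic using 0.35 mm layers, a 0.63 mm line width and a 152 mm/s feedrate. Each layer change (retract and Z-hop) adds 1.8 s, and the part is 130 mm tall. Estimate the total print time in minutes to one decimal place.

Line area = 0.35 × 0.63, so 0.2205 mm².
Toolpath length = 125 cm³ / 0.2205 mm² = 125000 / 0.2205 = 566893.4 mm.
Extrusion time = 566893.4 / 152 = 3729.6 s.
Layers = ⌈130/0.35⌉ = 372.
Non-print overhead = 372 × 1.8 = 669.6 s.
Total = 3729.6 + 669.6 = 4399.2 s = 73.3 minutes.

73.3 minutes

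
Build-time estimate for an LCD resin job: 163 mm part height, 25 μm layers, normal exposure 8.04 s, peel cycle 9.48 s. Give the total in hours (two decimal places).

31.73 hours

Layer count = ceil(163 / 0.025) = 6520.
Each layer takes: 8.04 + 9.48 → 17.52 s.
Build time: 6520 × 17.52 s = 114230.4 s, i.e. 31.73 hours.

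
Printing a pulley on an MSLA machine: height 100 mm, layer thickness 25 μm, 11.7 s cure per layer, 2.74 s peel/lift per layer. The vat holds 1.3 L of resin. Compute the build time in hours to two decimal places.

Layers = ⌈100/0.025⌉ = 4000.
Per-layer time: 11.7 + 2.74 → 14.44 s.
Build time: 4000 × 14.44 s = 57760 s, i.e. 16.04 hours.

16.04 hours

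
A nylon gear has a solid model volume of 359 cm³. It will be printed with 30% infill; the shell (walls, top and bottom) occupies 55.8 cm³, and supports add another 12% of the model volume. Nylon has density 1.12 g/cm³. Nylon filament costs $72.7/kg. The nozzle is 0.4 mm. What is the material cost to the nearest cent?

Volume inside the shell = 359 − 55.8 = 303.2 cm³.
Deposited infill: 0.30 × 303.2 → 90.96 cm³.
Support = 0.12 × 359, so 43.08 cm³.
Deposited volume: 55.8 + 90.96 + 43.08 → 189.84 cm³.
Mass: 189.84 × 1.12 → 212.6208 g.
Cost = 212.6208 g / 1000 × $72.7/kg = $15.46.

$15.46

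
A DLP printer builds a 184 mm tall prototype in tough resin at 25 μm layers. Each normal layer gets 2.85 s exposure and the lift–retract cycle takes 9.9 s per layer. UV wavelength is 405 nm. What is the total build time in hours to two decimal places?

26.07 hours

Layer count = ceil(184 / 0.025) = 7360.
Each layer takes = 2.85 + 9.9 = 12.75 s.
Build time: 7360 × 12.75 s = 93840 s, i.e. 26.07 hours.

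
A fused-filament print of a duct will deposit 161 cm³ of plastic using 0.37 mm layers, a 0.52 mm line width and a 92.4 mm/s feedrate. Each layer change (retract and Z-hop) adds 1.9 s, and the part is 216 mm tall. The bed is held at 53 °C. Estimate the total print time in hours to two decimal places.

2.82 hours

Bead cross-section = 0.37 × 0.52 = 0.1924 mm².
Path length: 161000 mm³ / 0.1924 mm² → 836798.3 mm.
Print-move time: 836798.3 / 92.4 → 9056.3 s.
Layer count = ceil(216 / 0.37) = 584.
Non-print overhead = 584 × 1.9, so 1109.6 s.
Total = 9056.3 + 1109.6 = 10165.9 s = 2.82 hours.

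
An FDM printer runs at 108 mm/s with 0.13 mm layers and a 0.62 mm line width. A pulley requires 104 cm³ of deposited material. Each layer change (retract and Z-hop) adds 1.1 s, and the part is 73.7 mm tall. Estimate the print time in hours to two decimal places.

Line area: 0.13 × 0.62 → 0.0806 mm².
Total extruded path = 104000/0.0806 = 1290322.6 mm.
Time extruding = 1290322.6 / 108, so 11947.4 s.
Layers = ⌈73.7/0.13⌉ = 567.
Layer-change overhead = 567 × 1.1, so 623.7 s.
Total = 11947.4 + 623.7 = 12571.1 s = 3.49 hours.

3.49 hours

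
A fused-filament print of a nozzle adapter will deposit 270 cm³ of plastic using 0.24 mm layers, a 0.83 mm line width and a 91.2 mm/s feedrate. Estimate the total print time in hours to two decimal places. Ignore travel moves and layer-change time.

4.13 hours

Bead cross-section = 0.24 × 0.83, so 0.1992 mm².
Toolpath length = 270 cm³ / 0.1992 mm² = 270000 / 0.1992 = 1355421.7 mm.
Print-move time = 1355421.7 / 91.2 = 14862.1 s.
Converting: 14862.1 s = 4.13 hours.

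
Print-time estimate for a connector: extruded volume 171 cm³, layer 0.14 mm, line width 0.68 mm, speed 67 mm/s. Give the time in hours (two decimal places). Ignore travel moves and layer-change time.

Bead cross-section: 0.14 × 0.68 → 0.0952 mm².
Total extruded path = 171000/0.0952 = 1796218.5 mm.
Time extruding = 1796218.5 / 67, so 26809.2 s.
26809.2 s = 7.45 hours.

7.45 hours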